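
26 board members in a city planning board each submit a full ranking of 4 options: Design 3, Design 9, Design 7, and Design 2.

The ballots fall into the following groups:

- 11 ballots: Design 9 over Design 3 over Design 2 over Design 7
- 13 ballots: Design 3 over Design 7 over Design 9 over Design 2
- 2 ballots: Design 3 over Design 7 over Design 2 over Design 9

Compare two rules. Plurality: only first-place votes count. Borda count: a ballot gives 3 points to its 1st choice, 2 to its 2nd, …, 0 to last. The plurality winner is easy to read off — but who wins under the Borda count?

Plurality first-place counts: Design 3 15, Design 9 11, Design 7 0, Design 2 0 → Design 3.
Borda totals: Design 3 67, Design 9 46, Design 7 30, Design 2 13 → Design 3.

Design 3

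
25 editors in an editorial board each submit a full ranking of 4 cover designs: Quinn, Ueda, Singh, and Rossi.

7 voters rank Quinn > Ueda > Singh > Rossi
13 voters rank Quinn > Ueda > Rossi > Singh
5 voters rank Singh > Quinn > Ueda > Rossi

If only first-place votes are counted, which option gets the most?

First-place vote totals:
  Quinn: 20
  Ueda: 0
  Singh: 5
  Rossi: 0
Quinn has the most first-place votes.

Quinn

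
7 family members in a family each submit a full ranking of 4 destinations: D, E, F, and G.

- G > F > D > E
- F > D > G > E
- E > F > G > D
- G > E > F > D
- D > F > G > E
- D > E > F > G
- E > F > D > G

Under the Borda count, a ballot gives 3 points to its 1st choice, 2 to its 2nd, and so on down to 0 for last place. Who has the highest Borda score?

F

Borda scores:
  D: 1 + 2 + 0 + 0 + 3 + 3 + 1 = 10
  E: 0 + 0 + 3 + 2 + 0 + 2 + 3 = 10
  F: 2 + 3 + 2 + 1 + 2 + 1 + 2 = 13
  G: 3 + 1 + 1 + 3 + 1 + 0 + 0 = 9
F has the highest total.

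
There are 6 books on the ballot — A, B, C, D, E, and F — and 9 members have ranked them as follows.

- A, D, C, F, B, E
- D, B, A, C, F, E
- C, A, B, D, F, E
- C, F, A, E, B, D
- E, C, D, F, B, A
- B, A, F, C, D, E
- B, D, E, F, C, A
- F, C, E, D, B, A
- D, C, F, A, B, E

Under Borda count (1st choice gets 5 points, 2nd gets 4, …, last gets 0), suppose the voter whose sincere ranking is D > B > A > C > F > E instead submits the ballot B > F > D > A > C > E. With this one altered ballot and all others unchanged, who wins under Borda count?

C

Borda totals with the altered ballot: A 20, B 23, C 29, D 24, E 13, F 26.
The winner is unchanged: still C.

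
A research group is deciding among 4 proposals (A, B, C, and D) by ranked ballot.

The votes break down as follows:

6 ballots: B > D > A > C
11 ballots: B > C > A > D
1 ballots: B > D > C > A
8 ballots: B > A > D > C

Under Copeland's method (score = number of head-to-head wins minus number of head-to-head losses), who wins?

Pairwise results:
  A vs B: B wins 26–0.
  A vs C: A wins 14–12.
  A vs D: A wins 19–7.
  B vs C: B wins 26–0.
  B vs D: B wins 26–0.
  C vs D: D wins 15–11.
Copeland scores (wins − losses):
  A: 2 − 1 = 1
  B: 3 − 0 = 3
  C: 0 − 3 = -3
  D: 1 − 2 = -1
B has the best Copeland score.

B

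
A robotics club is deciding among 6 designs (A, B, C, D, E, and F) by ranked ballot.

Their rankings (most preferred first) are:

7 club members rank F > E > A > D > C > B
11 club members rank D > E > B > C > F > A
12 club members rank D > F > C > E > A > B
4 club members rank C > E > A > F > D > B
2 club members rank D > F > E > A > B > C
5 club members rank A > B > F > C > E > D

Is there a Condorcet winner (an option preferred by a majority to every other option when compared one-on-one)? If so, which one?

D

Head-to-head results (41 voters total):
A vs B: A wins 30–11.
A vs C: C wins 27–14.
A vs D: D wins 25–16.
A vs E: E wins 36–5.
A vs F: F wins 32–9.
B vs C: C wins 23–18.
B vs D: D wins 36–5.
B vs E: E wins 36–5.
B vs F: F wins 25–16.
C vs D: D wins 32–9.
C vs E: C wins 21–20.
C vs F: F wins 26–15.
D vs E: D wins 25–16.
D vs F: D wins 25–16.
E vs F: F wins 26–15.
D beats each rival — A (25–16), B (36–5), C (32–9), E (25–16), F (25–16) — so D is the Condorcet winner.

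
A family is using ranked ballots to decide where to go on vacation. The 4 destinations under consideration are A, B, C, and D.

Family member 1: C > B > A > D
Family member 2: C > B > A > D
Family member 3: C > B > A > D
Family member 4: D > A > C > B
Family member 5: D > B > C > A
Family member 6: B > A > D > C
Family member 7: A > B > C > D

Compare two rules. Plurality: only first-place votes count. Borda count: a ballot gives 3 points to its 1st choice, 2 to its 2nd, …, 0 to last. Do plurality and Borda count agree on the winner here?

Plurality first-place counts: A 1, B 1, C 3, D 2 → C.
Borda totals: A 10, B 13, C 12, D 7 → B.
The two rules disagree: plurality picks C, Borda picks B.

No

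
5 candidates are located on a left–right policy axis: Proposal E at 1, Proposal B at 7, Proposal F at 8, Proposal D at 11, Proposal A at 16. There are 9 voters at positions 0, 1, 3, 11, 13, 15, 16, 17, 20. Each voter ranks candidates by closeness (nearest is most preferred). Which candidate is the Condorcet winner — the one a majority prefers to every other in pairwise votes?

With single-peaked preferences on a line, the Condorcet winner is the candidate closest to the median voter.
The median voter (position 13) is closest to Proposal D at 11.
Check: Proposal D vs Proposal B — voters closer to Proposal D: 6 of 9.

Proposal D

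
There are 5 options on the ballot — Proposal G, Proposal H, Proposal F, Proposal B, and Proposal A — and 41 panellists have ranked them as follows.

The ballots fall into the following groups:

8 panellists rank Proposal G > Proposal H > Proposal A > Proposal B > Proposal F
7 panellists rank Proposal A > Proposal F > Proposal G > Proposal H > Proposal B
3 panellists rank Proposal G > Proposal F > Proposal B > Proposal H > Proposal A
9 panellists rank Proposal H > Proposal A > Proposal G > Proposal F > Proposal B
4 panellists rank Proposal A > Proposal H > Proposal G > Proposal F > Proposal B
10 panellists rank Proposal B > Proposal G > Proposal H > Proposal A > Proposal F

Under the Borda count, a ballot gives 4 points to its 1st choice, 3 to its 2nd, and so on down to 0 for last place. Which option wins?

Borda scores:
  Proposal G: 8·4 + 7·2 + 3·4 + 9·2 + 4·2 + 10·3 = 114
  Proposal H: 8·3 + 7·1 + 3·1 + 9·4 + 4·3 + 10·2 = 102
  Proposal F: 8·0 + 7·3 + 3·3 + 9·1 + 4·1 + 10·0 = 43
  Proposal B: 8·1 + 7·0 + 3·2 + 9·0 + 4·0 + 10·4 = 54
  Proposal A: 8·2 + 7·4 + 3·0 + 9·3 + 4·4 + 10·1 = 97
Proposal G has the highest total.

Proposal G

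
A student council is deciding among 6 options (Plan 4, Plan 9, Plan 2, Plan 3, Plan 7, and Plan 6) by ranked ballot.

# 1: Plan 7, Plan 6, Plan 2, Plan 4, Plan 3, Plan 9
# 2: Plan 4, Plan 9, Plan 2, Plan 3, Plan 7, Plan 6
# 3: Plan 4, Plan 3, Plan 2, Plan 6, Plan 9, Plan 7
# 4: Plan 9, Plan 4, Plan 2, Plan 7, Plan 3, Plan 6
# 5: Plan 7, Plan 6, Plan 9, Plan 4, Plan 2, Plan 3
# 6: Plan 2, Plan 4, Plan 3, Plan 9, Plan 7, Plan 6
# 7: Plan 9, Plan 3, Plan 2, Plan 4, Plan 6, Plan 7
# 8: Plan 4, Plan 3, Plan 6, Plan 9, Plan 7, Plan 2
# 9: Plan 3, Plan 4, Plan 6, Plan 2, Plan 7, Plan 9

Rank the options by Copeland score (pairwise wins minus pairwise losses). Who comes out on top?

Pairwise results:
  Plan 4 vs Plan 9: Plan 4 wins 6–3.
  Plan 4 vs Plan 2: Plan 4 wins 6–3.
  Plan 4 vs Plan 3: Plan 4 wins 7–2.
  Plan 4 vs Plan 7: Plan 4 wins 7–2.
  Plan 4 vs Plan 6: Plan 4 wins 7–2.
  Plan 9 vs Plan 2: Plan 9 wins 5–4.
  Plan 9 vs Plan 3: Plan 3 wins 5–4.
  Plan 9 vs Plan 7: Plan 9 wins 6–3.
  Plan 9 vs Plan 6: Plan 6 wins 5–4.
  Plan 2 vs Plan 3: Plan 2 wins 5–4.
  Plan 2 vs Plan 7: Plan 2 wins 6–3.
  Plan 2 vs Plan 6: Plan 2 wins 5–4.
  Plan 3 vs Plan 7: Plan 3 wins 6–3.
  Plan 3 vs Plan 6: Plan 3 wins 7–2.
  Plan 7 vs Plan 6: Plan 7 wins 5–4.
Copeland scores (wins − losses):
  Plan 4: 5 − 0 = 5
  Plan 9: 2 − 3 = -1
  Plan 2: 3 − 2 = 1
  Plan 3: 3 − 2 = 1
  Plan 7: 1 − 4 = -3
  Plan 6: 1 − 4 = -3
Plan 4 has the best Copeland score.

Plan 4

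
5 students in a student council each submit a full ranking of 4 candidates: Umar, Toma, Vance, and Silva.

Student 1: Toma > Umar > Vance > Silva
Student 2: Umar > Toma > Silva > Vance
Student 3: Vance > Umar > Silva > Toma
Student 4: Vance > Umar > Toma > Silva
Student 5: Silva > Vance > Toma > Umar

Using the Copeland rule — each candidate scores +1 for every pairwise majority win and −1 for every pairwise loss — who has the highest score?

Pairwise results:
  Umar vs Toma: Umar wins 3–2.
  Umar vs Vance: Vance wins 3–2.
  Umar vs Silva: Umar wins 4–1.
  Toma vs Vance: Vance wins 3–2.
  Toma vs Silva: Toma wins 3–2.
  Vance vs Silva: Vance wins 3–2.
Copeland scores (wins − losses):
  Umar: 2 − 1 = 1
  Toma: 1 − 2 = -1
  Vance: 3 − 0 = 3
  Silva: 0 − 3 = -3
Vance has the best Copeland score.

Vance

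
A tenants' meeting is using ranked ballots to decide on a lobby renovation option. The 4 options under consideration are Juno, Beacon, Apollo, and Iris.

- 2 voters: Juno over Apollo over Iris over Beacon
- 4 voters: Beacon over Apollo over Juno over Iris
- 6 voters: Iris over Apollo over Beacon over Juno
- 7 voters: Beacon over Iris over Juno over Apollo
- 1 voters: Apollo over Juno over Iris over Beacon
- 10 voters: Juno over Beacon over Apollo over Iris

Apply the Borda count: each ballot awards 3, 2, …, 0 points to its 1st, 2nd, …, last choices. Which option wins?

Borda scores:
  Juno: 2·3 + 4·1 + 6·0 + 7·1 + 2 + 10·3 = 49
  Beacon: 2·0 + 4·3 + 6·1 + 7·3 + 0 + 10·2 = 59
  Apollo: 2·2 + 4·2 + 6·2 + 7·0 + 3 + 10·1 = 37
  Iris: 2·1 + 4·0 + 6·3 + 7·2 + 1 + 10·0 = 35
Beacon has the highest total.

Beacon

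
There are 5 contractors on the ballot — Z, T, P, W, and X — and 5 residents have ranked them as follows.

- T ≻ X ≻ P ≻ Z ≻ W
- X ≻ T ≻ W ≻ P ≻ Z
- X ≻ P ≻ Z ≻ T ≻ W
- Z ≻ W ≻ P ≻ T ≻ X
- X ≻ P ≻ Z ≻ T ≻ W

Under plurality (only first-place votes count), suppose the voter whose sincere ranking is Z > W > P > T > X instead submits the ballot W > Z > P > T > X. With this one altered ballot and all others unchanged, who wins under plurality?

X

First-place totals with the altered ballot: Z 0, T 1, P 0, W 1, X 3.
The winner is unchanged: still X.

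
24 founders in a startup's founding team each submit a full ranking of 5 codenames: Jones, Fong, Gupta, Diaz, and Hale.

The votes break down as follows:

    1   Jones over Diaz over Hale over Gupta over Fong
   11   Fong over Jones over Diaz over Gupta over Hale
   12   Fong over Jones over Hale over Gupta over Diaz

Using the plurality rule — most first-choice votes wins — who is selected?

First-place vote totals:
  Jones: 1
  Fong: 23
  Gupta: 0
  Diaz: 0
  Hale: 0
Fong has the most first-place votes.

Fong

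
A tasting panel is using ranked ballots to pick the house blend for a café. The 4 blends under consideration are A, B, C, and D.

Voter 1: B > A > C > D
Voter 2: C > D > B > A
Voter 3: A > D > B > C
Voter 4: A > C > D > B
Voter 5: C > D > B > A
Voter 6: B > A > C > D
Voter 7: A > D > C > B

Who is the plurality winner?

First-place vote totals:
  A: 3
  B: 2
  C: 2
  D: 0
A has the most first-place votes.

A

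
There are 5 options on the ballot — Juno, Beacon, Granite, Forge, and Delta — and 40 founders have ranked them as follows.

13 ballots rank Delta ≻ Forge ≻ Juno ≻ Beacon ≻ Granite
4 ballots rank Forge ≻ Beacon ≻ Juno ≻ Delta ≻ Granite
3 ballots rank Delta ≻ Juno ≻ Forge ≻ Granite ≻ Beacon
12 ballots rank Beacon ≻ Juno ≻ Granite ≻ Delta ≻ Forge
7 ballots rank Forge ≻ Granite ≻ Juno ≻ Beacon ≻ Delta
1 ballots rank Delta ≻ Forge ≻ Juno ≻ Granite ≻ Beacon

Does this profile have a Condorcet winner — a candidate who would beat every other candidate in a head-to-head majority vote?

No

Head-to-head results (40 voters total):
Juno vs Beacon: Juno wins 24–16.
Juno vs Granite: Juno wins 33–7.
Juno vs Forge: Forge wins 25–15.
Juno vs Delta: Juno wins 23–17.
Beacon vs Granite: Beacon wins 29–11.
Beacon vs Forge: Forge wins 28–12.
Beacon vs Delta: Beacon wins 23–17.
Granite vs Forge: Forge wins 28–12.
Granite vs Delta: Delta wins 21–19.
Forge vs Delta: Delta wins 29–11.
No candidate beats all others: Juno beats Delta beats Forge beats Juno, a majority cycle.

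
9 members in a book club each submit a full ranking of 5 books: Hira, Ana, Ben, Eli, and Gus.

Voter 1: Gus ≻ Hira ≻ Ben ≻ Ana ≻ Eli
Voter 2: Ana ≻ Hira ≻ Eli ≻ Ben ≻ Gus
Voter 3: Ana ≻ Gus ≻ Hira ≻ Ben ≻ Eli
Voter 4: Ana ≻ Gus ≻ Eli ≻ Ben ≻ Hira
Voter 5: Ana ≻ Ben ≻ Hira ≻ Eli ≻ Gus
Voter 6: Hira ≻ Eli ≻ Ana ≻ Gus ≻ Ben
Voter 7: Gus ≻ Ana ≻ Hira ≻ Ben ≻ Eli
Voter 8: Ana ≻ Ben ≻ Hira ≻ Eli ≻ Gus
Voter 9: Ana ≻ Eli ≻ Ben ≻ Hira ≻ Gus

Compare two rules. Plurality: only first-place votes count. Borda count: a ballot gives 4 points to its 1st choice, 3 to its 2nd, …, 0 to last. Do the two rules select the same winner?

Yes

Plurality first-place counts: Hira 1, Ana 6, Ben 0, Eli 0, Gus 2 → Ana.
Borda totals: Hira 19, Ana 30, Ben 14, Eli 12, Gus 15 → Ana.
The two rules agree on Ana.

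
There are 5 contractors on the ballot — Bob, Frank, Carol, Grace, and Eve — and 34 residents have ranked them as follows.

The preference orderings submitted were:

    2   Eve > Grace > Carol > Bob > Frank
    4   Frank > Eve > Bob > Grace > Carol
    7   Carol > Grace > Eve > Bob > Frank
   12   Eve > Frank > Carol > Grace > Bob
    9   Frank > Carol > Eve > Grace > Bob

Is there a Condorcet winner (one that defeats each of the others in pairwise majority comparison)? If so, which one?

Eve

Head-to-head results (34 voters total):
Bob vs Frank: Frank wins 25–9.
Bob vs Carol: Carol wins 30–4.
Bob vs Grace: Grace wins 30–4.
Bob vs Eve: Eve wins 34–0.
Frank vs Carol: Frank wins 25–9.
Frank vs Grace: Frank wins 25–9.
Frank vs Eve: Eve wins 21–13.
Carol vs Grace: Carol wins 28–6.
Carol vs Eve: Eve wins 18–16.
Grace vs Eve: Eve wins 27–7.
Eve beats each rival — Bob (34–0), Frank (21–13), Carol (18–16), Grace (27–7) — so Eve is the Condorcet winner.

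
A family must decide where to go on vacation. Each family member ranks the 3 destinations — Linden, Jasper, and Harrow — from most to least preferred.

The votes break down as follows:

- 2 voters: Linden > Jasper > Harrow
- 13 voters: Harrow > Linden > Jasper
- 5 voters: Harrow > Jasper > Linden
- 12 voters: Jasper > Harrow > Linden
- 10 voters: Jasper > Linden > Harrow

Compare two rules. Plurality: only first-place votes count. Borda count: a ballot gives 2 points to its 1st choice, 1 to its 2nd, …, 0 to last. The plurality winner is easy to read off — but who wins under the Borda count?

Jasper

Plurality first-place counts: Linden 2, Jasper 22, Harrow 18 → Jasper.
Borda totals: Linden 27, Jasper 51, Harrow 48 → Jasper.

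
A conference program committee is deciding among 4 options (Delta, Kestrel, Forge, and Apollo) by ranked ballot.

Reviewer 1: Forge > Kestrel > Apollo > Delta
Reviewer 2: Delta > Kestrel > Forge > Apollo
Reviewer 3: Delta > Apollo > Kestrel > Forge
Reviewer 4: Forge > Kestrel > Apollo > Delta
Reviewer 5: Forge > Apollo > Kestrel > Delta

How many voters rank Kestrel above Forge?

Ballots ranking Kestrel above Forge: 2.
Ballots ranking Forge above Kestrel: 3.
So 2 of 5 voters prefer Kestrel to Forge.

2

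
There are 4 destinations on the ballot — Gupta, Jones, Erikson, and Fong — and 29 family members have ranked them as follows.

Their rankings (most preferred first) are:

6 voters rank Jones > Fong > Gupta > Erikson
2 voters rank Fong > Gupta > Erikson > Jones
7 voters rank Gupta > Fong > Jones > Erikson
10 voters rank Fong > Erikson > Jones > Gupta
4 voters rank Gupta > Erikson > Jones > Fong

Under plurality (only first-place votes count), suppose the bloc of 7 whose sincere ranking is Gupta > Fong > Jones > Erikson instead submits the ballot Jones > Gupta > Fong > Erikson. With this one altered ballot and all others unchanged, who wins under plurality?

Jones

First-place totals with the altered ballot: Gupta 4, Jones 13, Erikson 0, Fong 12.
The switch changes the winner from Fong to Jones.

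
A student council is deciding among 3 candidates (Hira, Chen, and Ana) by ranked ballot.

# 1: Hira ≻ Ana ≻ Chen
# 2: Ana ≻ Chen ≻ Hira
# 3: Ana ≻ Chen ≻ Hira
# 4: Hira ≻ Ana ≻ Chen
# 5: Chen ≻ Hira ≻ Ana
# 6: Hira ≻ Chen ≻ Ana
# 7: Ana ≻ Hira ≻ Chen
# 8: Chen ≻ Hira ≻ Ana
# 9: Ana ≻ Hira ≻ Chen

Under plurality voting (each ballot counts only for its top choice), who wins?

Ana

First-place vote totals:
  Hira: 3
  Chen: 2
  Ana: 4
Ana has the most first-place votes.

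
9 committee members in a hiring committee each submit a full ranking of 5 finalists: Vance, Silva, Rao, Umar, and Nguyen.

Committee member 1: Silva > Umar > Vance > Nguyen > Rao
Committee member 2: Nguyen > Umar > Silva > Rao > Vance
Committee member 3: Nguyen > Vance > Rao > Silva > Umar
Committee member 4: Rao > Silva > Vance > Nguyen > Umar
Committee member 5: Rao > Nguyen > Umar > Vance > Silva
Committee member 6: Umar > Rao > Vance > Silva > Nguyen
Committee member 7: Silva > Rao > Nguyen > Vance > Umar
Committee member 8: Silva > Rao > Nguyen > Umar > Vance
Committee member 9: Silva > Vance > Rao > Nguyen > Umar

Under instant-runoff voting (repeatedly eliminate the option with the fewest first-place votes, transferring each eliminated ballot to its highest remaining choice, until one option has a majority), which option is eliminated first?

Round 1: Silva 4, Rao 2, Nguyen 2, Umar 1, Vance 0. Vance has the fewest and is eliminated.
Round 2: Silva 4, Rao 2, Nguyen 2, Umar 1. Umar has the fewest and is eliminated.
Round 3: Silva 4, Rao 3, Nguyen 2. Nguyen has the fewest and is eliminated.
Round 4: Silva 5, Rao 4. Silva has a majority.

Vance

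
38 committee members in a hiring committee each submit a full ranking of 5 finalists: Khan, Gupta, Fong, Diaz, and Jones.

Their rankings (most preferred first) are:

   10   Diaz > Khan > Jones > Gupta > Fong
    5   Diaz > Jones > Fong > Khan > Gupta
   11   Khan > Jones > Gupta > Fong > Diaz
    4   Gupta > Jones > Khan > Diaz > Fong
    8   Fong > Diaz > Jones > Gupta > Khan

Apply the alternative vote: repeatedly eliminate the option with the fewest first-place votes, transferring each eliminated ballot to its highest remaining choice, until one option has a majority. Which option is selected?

Round 1: Diaz 15, Khan 11, Fong 8, Gupta 4, Jones 0. Jones has the fewest and is eliminated.
Round 2: Diaz 15, Khan 11, Fong 8, Gupta 4. Gupta has the fewest and is eliminated.
Round 3: Khan 15, Diaz 15, Fong 8. Fong has the fewest and is eliminated.
Round 4: Diaz 23, Khan 15. Diaz has a majority.

Diaz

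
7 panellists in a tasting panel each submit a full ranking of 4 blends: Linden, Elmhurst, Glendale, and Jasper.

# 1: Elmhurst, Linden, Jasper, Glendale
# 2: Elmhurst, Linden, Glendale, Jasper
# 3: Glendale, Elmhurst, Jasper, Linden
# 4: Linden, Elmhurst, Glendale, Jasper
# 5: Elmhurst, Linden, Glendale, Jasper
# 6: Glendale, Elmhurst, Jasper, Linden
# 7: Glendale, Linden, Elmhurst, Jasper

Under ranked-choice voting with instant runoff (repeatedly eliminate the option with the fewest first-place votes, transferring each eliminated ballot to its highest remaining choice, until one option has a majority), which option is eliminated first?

Jasper

Round 1: Elmhurst 3, Glendale 3, Linden 1, Jasper 0. Jasper has the fewest and is eliminated.
Round 2: Elmhurst 3, Glendale 3, Linden 1. Linden has the fewest and is eliminated.
Round 3: Elmhurst 4, Glendale 3. Elmhurst has a majority.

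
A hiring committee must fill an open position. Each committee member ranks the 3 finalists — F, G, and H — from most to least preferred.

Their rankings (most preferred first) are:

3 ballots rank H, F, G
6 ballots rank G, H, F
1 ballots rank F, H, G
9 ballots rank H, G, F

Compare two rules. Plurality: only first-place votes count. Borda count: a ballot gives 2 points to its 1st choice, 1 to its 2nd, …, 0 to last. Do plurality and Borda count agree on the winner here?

Plurality first-place counts: F 1, G 6, H 12 → H.
Borda totals: F 5, G 21, H 31 → H.
The two rules agree on H.

Yes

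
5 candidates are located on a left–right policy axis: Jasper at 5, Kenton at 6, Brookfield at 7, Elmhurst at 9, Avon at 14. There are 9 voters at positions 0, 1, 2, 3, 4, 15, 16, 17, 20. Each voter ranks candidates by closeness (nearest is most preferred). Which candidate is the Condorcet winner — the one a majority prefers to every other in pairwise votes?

Jasper

With single-peaked preferences on a line, the Condorcet winner is the candidate closest to the median voter.
The median voter (position 4) is closest to Jasper at 5.
Check: Jasper vs Elmhurst — voters closer to Jasper: 5 of 9.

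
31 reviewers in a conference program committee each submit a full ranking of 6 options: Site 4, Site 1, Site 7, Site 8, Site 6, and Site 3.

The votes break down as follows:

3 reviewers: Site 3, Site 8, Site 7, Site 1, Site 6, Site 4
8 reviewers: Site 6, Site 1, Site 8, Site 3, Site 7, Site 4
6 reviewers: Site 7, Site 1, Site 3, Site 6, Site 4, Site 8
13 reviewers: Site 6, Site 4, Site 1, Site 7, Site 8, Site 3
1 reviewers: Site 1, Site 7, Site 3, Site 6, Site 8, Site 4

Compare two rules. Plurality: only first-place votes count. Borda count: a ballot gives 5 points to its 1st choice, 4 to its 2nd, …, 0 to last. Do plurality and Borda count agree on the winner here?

Yes

Plurality first-place counts: Site 4 0, Site 1 1, Site 7 6, Site 8 0, Site 6 21, Site 3 3 → Site 6.
Borda totals: Site 4 58, Site 1 106, Site 7 77, Site 8 50, Site 6 122, Site 3 52 → Site 6.
The two rules agree on Site 6.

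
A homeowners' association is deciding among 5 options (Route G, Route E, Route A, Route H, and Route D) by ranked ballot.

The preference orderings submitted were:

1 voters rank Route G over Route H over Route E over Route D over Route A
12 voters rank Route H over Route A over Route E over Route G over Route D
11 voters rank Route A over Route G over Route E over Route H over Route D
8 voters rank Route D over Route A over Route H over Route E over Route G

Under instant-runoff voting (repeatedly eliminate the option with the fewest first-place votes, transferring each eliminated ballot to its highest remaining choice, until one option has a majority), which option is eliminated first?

Round 1: Route H 12, Route A 11, Route D 8, Route G 1, Route E 0. Route E has the fewest and is eliminated.
Round 2: Route H 12, Route A 11, Route D 8, Route G 1. Route G has the fewest and is eliminated.
Round 3: Route H 13, Route A 11, Route D 8. Route D has the fewest and is eliminated.
Round 4: Route A 19, Route H 13. Route A has a majority.

Route E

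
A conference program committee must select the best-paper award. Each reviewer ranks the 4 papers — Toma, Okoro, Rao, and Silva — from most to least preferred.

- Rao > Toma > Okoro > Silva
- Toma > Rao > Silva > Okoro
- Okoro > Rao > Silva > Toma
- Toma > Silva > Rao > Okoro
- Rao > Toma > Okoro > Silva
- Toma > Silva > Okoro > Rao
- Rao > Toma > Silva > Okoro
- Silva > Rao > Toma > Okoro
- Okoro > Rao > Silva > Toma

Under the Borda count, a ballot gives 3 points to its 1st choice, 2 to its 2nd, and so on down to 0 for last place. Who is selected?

Borda scores:
  Toma: 2 + 3 + 0 + 3 + 2 + 3 + 2 + 1 + 0 = 16
  Okoro: 1 + 0 + 3 + 0 + 1 + 1 + 0 + 0 + 3 = 9
  Rao: 3 + 2 + 2 + 1 + 3 + 0 + 3 + 2 + 2 = 18
  Silva: 0 + 1 + 1 + 2 + 0 + 2 + 1 + 3 + 1 = 11
Rao has the highest total.

Rao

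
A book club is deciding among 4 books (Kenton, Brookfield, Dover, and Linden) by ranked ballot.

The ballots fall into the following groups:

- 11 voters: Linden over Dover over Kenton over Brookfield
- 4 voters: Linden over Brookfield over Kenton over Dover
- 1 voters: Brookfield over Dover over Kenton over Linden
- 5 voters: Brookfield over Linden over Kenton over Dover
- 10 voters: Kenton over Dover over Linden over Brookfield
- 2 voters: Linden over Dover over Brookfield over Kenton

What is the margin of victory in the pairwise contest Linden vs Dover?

11

Ballots ranking Linden above Dover: 11+4+5+2 = 22.
Ballots ranking Dover above Linden: 1+10 = 11.
Linden wins 22–11, a margin of 11.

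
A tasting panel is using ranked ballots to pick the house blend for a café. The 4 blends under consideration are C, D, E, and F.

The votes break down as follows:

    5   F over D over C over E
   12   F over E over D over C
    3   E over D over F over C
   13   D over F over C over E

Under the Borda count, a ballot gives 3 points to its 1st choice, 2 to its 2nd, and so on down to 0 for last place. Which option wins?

F

Borda scores:
  C: 5·1 + 12·0 + 3·0 + 13·1 = 18
  D: 5·2 + 12·1 + 3·2 + 13·3 = 67
  E: 5·0 + 12·2 + 3·3 + 13·0 = 33
  F: 5·3 + 12·3 + 3·1 + 13·2 = 80
F has the highest total.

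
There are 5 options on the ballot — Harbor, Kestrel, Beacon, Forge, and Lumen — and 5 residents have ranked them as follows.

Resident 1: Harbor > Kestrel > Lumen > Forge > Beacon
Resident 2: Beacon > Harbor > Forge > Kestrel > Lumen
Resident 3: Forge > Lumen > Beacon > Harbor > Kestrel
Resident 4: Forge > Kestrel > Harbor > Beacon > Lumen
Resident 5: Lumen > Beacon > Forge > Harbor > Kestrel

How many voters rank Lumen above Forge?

Ballots ranking Lumen above Forge: 2.
Ballots ranking Forge above Lumen: 3.
So 2 of 5 voters prefer Lumen to Forge.

2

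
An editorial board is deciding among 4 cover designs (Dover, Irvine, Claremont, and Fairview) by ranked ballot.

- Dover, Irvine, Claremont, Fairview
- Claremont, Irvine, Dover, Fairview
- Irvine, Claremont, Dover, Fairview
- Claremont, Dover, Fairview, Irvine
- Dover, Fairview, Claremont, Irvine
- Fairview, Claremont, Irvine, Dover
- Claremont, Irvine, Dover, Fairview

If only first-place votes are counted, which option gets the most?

First-place vote totals:
  Dover: 2
  Irvine: 1
  Claremont: 3
  Fairview: 1
Claremont has the most first-place votes.

Claremont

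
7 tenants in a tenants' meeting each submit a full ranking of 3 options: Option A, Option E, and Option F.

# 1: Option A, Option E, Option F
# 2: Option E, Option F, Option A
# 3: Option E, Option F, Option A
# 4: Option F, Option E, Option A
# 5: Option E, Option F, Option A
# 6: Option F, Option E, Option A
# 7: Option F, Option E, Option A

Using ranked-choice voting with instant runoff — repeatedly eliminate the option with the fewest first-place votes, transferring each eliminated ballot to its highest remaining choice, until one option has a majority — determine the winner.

Option E

Round 1: Option E 3, Option F 3, Option A 1. Option A has the fewest and is eliminated.
Round 2: Option E 4, Option F 3. Option E has a majority.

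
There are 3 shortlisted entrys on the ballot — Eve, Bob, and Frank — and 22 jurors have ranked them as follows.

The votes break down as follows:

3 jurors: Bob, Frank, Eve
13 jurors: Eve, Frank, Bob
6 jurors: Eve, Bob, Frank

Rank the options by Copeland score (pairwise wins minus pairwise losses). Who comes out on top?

Eve

Pairwise results:
  Eve vs Bob: Eve wins 19–3.
  Eve vs Frank: Eve wins 19–3.
  Bob vs Frank: Frank wins 13–9.
Copeland scores (wins − losses):
  Eve: 2 − 0 = 2
  Bob: 0 − 2 = -2
  Frank: 1 − 1 = 0
Eve has the best Copeland score.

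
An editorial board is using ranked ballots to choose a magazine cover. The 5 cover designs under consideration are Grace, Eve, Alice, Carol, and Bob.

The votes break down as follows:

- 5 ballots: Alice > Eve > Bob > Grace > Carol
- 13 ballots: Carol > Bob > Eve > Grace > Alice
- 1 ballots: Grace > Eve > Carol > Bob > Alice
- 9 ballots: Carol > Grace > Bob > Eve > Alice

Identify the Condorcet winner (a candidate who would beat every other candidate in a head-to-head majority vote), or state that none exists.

Carol

Head-to-head results (28 voters total):
Grace vs Eve: Eve wins 18–10.
Grace vs Alice: Grace wins 23–5.
Grace vs Carol: Carol wins 22–6.
Grace vs Bob: Bob wins 18–10.
Eve vs Alice: Eve wins 23–5.
Eve vs Carol: Carol wins 22–6.
Eve vs Bob: Bob wins 22–6.
Alice vs Carol: Carol wins 23–5.
Alice vs Bob: Bob wins 23–5.
Carol vs Bob: Carol wins 23–5.
Carol beats each rival — Grace (22–6), Eve (22–6), Alice (23–5), Bob (23–5) — so Carol is the Condorcet winner.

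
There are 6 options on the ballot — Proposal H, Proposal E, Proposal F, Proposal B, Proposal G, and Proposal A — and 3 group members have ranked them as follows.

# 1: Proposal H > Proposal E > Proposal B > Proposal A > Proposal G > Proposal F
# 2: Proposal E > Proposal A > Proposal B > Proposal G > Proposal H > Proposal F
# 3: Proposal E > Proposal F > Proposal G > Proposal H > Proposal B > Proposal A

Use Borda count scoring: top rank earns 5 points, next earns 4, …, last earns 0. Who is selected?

Proposal E

Borda scores:
  Proposal H: 5 + 1 + 2 = 8
  Proposal E: 4 + 5 + 5 = 14
  Proposal F: 0 + 0 + 4 = 4
  Proposal B: 3 + 3 + 1 = 7
  Proposal G: 1 + 2 + 3 = 6
  Proposal A: 2 + 4 + 0 = 6
Proposal E has the highest total.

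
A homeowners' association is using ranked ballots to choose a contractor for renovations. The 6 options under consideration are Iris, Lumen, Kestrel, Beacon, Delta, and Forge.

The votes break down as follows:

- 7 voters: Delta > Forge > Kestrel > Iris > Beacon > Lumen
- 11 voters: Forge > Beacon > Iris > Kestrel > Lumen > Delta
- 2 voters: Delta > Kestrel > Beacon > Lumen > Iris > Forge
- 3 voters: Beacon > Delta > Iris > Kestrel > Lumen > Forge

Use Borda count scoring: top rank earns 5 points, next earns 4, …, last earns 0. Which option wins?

Borda scores:
  Iris: 7·2 + 11·3 + 2·1 + 3·3 = 58
  Lumen: 7·0 + 11·1 + 2·2 + 3·1 = 18
  Kestrel: 7·3 + 11·2 + 2·4 + 3·2 = 57
  Beacon: 7·1 + 11·4 + 2·3 + 3·5 = 72
  Delta: 7·5 + 11·0 + 2·5 + 3·4 = 57
  Forge: 7·4 + 11·5 + 2·0 + 3·0 = 83
Forge has the highest total.

Forge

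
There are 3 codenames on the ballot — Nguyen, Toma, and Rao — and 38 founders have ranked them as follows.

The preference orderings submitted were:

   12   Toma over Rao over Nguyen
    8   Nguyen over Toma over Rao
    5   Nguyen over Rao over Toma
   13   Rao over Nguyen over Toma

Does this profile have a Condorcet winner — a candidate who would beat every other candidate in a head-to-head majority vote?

No

Head-to-head results (38 voters total):
Nguyen vs Toma: Nguyen wins 26–12.
Nguyen vs Rao: Rao wins 25–13.
Toma vs Rao: Toma wins 20–18.
No candidate beats all others: Nguyen beats Toma beats Rao beats Nguyen, a majority cycle.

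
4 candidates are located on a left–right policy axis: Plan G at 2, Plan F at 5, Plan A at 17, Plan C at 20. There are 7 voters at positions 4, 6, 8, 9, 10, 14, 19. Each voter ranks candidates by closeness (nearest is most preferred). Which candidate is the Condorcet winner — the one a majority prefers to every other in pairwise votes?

Plan F

With single-peaked preferences on a line, the Condorcet winner is the candidate closest to the median voter.
The median voter (position 9) is closest to Plan F at 5.
Check: Plan F vs Plan A — voters closer to Plan F: 5 of 7.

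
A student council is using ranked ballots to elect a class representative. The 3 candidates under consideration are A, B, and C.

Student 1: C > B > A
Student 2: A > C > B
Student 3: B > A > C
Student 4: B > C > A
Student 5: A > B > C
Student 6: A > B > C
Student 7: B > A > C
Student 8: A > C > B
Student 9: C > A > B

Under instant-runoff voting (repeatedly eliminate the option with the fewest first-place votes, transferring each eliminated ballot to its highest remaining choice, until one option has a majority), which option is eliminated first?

Round 1: A 4, B 3, C 2. C has the fewest and is eliminated.
Round 2: A 5, B 4. A has a majority.

C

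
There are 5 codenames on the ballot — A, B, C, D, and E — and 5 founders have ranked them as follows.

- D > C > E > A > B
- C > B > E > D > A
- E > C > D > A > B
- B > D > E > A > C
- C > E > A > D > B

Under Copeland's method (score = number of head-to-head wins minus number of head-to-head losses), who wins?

C

Pairwise results:
  A vs B: A wins 3–2.
  A vs C: C wins 4–1.
  A vs D: D wins 4–1.
  A vs E: E wins 5–0.
  B vs C: C wins 4–1.
  B vs D: D wins 3–2.
  B vs E: E wins 3–2.
  C vs D: C wins 3–2.
  C vs E: C wins 3–2.
  D vs E: E wins 3–2.
Copeland scores (wins − losses):
  A: 1 − 3 = -2
  B: 0 − 4 = -4
  C: 4 − 0 = 4
  D: 2 − 2 = 0
  E: 3 − 1 = 2
C has the best Copeland score.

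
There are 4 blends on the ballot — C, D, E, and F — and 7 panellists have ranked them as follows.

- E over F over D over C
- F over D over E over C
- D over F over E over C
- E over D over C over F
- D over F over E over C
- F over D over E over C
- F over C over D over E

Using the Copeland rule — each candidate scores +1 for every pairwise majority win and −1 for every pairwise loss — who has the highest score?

F

Pairwise results:
  C vs D: D wins 6–1.
  C vs E: E wins 6–1.
  C vs F: F wins 6–1.
  D vs E: D wins 5–2.
  D vs F: F wins 4–3.
  E vs F: F wins 5–2.
Copeland scores (wins − losses):
  C: 0 − 3 = -3
  D: 2 − 1 = 1
  E: 1 − 2 = -1
  F: 3 − 0 = 3
F has the best Copeland score.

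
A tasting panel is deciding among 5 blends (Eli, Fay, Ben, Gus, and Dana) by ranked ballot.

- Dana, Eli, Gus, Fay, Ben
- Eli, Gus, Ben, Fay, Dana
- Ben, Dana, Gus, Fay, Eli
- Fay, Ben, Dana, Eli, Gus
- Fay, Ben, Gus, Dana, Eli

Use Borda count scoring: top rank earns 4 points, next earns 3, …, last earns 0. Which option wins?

Borda scores:
  Eli: 3 + 4 + 0 + 1 + 0 = 8
  Fay: 1 + 1 + 1 + 4 + 4 = 11
  Ben: 0 + 2 + 4 + 3 + 3 = 12
  Gus: 2 + 3 + 2 + 0 + 2 = 9
  Dana: 4 + 0 + 3 + 2 + 1 = 10
Ben has the highest total.

Ben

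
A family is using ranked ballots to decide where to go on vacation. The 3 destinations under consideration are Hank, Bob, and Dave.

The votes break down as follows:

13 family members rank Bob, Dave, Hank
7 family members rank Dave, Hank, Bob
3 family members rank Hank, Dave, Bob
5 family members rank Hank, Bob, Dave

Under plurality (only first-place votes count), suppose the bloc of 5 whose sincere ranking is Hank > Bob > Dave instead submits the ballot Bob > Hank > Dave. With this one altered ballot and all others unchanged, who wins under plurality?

First-place totals with the altered ballot: Hank 3, Bob 18, Dave 7.
The winner is unchanged: still Bob.

Bob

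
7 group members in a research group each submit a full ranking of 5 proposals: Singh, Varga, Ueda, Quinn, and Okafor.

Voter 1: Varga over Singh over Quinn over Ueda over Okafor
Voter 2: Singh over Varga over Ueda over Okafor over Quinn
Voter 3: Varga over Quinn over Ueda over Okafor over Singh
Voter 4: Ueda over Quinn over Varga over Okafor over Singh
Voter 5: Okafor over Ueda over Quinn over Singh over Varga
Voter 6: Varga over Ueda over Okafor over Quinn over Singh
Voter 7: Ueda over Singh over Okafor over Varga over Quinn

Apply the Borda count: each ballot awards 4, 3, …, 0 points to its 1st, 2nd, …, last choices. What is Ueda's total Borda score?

19

Borda scores:
  Singh: 3 + 4 + 0 + 0 + 1 + 0 + 3 = 11
  Varga: 4 + 3 + 4 + 2 + 0 + 4 + 1 = 18
  Ueda: 1 + 2 + 2 + 4 + 3 + 3 + 4 = 19
  Quinn: 2 + 0 + 3 + 3 + 2 + 1 + 0 = 11
  Okafor: 0 + 1 + 1 + 1 + 4 + 2 + 2 = 11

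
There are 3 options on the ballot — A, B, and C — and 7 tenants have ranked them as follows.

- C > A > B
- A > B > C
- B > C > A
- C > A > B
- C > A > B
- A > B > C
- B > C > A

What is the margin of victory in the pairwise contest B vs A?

3

Ballots ranking B above A: 2.
Ballots ranking A above B: 5.
A wins 5–2, a margin of 3.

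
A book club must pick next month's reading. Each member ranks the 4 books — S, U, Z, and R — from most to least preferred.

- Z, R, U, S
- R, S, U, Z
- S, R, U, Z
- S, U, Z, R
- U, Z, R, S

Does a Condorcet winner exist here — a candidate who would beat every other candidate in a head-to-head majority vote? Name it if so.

There is no Condorcet winner

Head-to-head results (5 voters total):
S vs U: S wins 3–2.
S vs Z: S wins 3–2.
S vs R: R wins 3–2.
U vs Z: U wins 4–1.
U vs R: R wins 3–2.
Z vs R: Z wins 3–2.
No candidate beats all others: S beats Z beats R beats S, a majority cycle.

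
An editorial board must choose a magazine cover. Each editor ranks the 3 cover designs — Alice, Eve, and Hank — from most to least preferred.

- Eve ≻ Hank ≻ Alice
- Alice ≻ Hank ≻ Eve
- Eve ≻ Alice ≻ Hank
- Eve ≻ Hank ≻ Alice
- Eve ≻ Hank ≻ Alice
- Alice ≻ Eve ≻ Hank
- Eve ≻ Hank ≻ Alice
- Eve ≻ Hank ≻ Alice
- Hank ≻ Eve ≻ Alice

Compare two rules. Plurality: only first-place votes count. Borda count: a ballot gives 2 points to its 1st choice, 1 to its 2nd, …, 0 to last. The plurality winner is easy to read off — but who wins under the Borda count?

Eve

Plurality first-place counts: Alice 2, Eve 6, Hank 1 → Eve.
Borda totals: Alice 5, Eve 14, Hank 8 → Eve.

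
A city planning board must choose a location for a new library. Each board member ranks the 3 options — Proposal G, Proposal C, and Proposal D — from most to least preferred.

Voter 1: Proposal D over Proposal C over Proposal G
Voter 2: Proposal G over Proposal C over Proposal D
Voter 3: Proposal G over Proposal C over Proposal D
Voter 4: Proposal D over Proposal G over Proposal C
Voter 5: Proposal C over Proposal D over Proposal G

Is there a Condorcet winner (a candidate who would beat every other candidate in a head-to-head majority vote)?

Head-to-head results (5 voters total):
Proposal G vs Proposal C: Proposal G wins 3–2.
Proposal G vs Proposal D: Proposal D wins 3–2.
Proposal C vs Proposal D: Proposal C wins 3–2.
No candidate beats all others: Proposal G beats Proposal C beats Proposal D beats Proposal G, a majority cycle.

No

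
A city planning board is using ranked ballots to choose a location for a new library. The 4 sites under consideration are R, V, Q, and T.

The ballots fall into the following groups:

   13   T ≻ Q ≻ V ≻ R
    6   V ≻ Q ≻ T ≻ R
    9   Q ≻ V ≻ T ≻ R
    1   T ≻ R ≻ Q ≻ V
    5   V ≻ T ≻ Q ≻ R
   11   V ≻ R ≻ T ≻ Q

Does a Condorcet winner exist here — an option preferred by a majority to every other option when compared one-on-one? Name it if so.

There is no Condorcet winner

Head-to-head results (45 voters total):
R vs V: V wins 44–1.
R vs Q: Q wins 33–12.
R vs T: T wins 34–11.
V vs Q: Q wins 23–22.
V vs T: V wins 31–14.
Q vs T: T wins 30–15.
No candidate beats all others: V beats T beats Q beats V, a majority cycle.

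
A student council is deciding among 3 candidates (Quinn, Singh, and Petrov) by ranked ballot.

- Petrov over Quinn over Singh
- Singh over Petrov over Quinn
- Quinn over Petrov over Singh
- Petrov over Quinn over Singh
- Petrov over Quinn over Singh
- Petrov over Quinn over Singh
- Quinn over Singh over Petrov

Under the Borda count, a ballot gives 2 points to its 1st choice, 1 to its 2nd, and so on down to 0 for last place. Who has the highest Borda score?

Borda scores:
  Quinn: 1 + 0 + 2 + 1 + 1 + 1 + 2 = 8
  Singh: 0 + 2 + 0 + 0 + 0 + 0 + 1 = 3
  Petrov: 2 + 1 + 1 + 2 + 2 + 2 + 0 = 10
Petrov has the highest total.

Petrov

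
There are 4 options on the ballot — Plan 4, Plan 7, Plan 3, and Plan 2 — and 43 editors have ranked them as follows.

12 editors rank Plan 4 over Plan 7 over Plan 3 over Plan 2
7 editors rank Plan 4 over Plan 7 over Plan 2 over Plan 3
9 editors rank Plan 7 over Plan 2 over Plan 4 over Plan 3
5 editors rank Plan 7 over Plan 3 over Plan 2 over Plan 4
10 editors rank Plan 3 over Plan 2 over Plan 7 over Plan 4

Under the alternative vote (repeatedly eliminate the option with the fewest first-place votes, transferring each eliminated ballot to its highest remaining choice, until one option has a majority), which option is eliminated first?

Plan 2

Round 1: Plan 4 19, Plan 7 14, Plan 3 10, Plan 2 0. Plan 2 has the fewest and is eliminated.
Round 2: Plan 4 19, Plan 7 14, Plan 3 10. Plan 3 has the fewest and is eliminated.
Round 3: Plan 7 24, Plan 4 19. Plan 7 has a majority.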